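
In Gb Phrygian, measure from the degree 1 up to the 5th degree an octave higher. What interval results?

perfect twelfth

Spelling Gb Phrygian: Gb Abb Bbb Cb Db Ebb Fb.
Degree 1 = Gb; scale degree 5 (up an octave) = Db.
Gb up to Db spans 12 letter names and 19 semitones — a perfect twelfth.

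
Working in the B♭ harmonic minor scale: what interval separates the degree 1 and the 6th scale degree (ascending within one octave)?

Spelling the B♭ harmonic minor scale: B♭ C D♭ E♭ F G♭ A.
So we need the interval from B♭ up to G♭.
From B♭ to G♭: 8 semitones over a sixth = minor.

m6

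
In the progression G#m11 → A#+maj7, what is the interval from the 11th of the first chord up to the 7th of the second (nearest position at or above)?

The 11th of G#m11 is C#; the 7th of A#+maj7 is G##.
5 letter names make it a fifth; at 8 semitones (a half step wider than perfect) the quality is augmented.

augmented fifth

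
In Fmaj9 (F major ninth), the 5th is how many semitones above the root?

The chord tones of Fmaj9 (F major ninth) are F, A, C, E, G.
F to C is a perfect fifth: 7 semitones.

7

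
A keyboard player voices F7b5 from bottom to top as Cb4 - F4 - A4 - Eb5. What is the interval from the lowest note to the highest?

major tenth

The outer voices are Cb4 and Eb5.
From Cb to Eb is 16 semitones, exactly the major tenth.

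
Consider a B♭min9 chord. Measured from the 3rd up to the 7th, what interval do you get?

perfect fifth

Spelling the chord: B♭–D♭–F–A♭–C.
So we need the interval from D♭ up to A♭.
Counting 5 letters and 7 half steps from D♭ gives a perfect fifth.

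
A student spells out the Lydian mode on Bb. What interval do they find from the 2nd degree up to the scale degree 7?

Spelling the Lydian mode on Bb: Bb C D E F G A.
The 2nd degree is C and the scale degree 7 is A.
Counting 6 letters and 9 half steps from C gives a major sixth.

major 6th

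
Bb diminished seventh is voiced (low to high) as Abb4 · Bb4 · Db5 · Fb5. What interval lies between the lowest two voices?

augmented second

Those voices are Abb4 and Bb4.
Abb up to Bb is 3 semitones, a half step wider than a major second, so the interval is augmented.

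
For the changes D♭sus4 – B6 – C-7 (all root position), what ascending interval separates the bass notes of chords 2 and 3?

The roots are B and C.
B up to C is 1 semitone, a half step narrower than a major second, so the interval is minor.

minor second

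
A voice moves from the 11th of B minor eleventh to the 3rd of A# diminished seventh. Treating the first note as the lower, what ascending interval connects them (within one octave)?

M6

The 11th of B minor eleventh is E; the 3rd of A# diminished seventh is C#.
Counting 6 letters and 9 half steps from E gives a major sixth.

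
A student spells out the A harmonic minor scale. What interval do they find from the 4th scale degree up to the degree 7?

augmented fourth

The scale runs A B C D E F G#.
The 4th scale degree is D and the 7th degree is G#.
From D to G#: 6 semitones over a fourth = augmented.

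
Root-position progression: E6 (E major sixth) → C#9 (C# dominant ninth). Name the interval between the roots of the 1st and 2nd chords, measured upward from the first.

The roots are E and C#.
E up to C# spans 6 letter names and 9 semitones — a major sixth.

major sixth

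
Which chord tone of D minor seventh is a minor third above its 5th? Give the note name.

C

Spelling the chord: D F A C.
The 5th is A. A minor third above A is C.
C is the chord's 7th.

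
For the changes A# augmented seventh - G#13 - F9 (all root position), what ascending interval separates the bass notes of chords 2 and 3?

diminished seventh

The roots are G# and F.
From G# to F: 9 semitones over a seventh = diminished.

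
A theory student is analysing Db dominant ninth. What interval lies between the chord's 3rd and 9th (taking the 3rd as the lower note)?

Spelling the chord: Db F Ab Cb Eb.
The 3rd is F and the 9th is Eb.
From F to Eb: 10 semitones over a seventh = minor.

minor seventh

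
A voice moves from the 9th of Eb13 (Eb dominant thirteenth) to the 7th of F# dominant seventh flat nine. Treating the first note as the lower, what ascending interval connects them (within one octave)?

major seventh

Eb13 (Eb dominant thirteenth) has F as its 9th, and F# dominant seventh flat nine has E as its 7th.
F up to E spans 7 letter names and 11 semitones — a major seventh.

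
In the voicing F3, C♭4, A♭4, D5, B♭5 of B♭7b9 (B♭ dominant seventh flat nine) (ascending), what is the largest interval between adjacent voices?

Adjacent intervals: F3→C♭4 = diminished fifth; C♭4→A♭4 = major sixth; A♭4→D5 = augmented fourth; D5→B♭5 = minor sixth.
The largest is C♭4 to A♭4, a major sixth (9 semitones).

major sixth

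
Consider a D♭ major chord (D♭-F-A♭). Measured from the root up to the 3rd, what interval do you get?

major third

So we need the interval from D♭ up to F.
Counting 3 letters and 4 half steps from D♭ gives a major third.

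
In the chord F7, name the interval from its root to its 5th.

Spelling the chord: F A C Eb.
Root = F; 5th = C.
Counting 5 letters and 7 half steps from F gives a perfect fifth.

perfect fifth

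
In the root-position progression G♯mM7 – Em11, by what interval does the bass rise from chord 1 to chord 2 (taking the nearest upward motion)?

minor 6th

The roots are G♯ and E.
G♯ up to E is 8 semitones, a half step narrower than a major sixth, so the interval is minor.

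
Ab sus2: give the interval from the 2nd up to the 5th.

Ab sus2: Ab–Bb–Eb.
So we need the interval from Bb up to Eb.
From Bb to Eb is 5 semitones, exactly the perfect fourth.

perfect fourth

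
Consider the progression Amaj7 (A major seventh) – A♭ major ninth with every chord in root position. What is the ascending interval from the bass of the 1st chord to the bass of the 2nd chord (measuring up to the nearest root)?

d8

The roots are A and A♭.
8 letter names make it an octave; at 11 semitones (a half step narrower than perfect) the quality is diminished.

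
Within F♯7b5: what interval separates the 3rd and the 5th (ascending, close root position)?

F♯7b5: F♯, A♯, C, E.
The 3rd is A♯ and the 5th is C.
3 letter names make it a third; at 2 semitones (a whole step narrower than major) the quality is diminished.

diminished 3rd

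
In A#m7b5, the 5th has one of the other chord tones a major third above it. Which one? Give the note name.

A#ø7 (A# half-diminished seventh): A#–C#–E–G#.
The 5th is E. A major third above E is G#.
G# is the chord's 7th.

G#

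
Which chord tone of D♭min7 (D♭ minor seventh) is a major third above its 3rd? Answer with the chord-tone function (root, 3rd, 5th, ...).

5th

Spelling the chord: D♭-F♭-A♭-C♭.
The 3rd is F♭. A major third above F♭ is A♭.
A♭ is the chord's 5th.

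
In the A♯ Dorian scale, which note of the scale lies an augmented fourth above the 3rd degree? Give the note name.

The scale is A♯ B♯ C♯ D♯ E♯ F𝄪 G♯.
The 3rd degree is C♯; an augmented fourth above that is F𝄪 — scale degree 6.

F##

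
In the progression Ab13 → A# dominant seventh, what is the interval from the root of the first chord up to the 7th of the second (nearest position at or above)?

A7

The root of Ab13 is Ab; the 7th of A# dominant seventh is G#.
7 letter names make it a seventh; at 12 semitones (a half step wider than major) the quality is augmented.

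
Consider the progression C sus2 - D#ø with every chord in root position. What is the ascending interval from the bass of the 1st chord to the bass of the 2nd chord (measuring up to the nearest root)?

The roots are C and D#.
2 letter names make it a second; at 3 semitones (a half step wider than major) the quality is augmented.

augmented 2nd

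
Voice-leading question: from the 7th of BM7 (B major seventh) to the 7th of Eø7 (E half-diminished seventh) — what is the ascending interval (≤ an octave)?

BM7 (B major seventh) has A♯ as its 7th, and Eø7 (E half-diminished seventh) has D as its 7th.
A♯ up to D is 4 semitones, a half step narrower than a perfect fourth, so the interval is diminished.

diminished fourth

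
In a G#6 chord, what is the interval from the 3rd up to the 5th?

The chord tones of G#6 are G# B# D# E#.
So we need the interval from B# up to D#.
3 letter names make it a third; at 3 semitones (a half step narrower than major) the quality is minor.

minor 3rd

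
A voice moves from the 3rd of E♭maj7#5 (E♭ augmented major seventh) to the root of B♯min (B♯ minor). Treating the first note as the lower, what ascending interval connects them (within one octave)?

The 3rd of E♭maj7#5 (E♭ augmented major seventh) is G; the root of B♯min (B♯ minor) is B♯.
From G to B♯: 5 semitones over a third = augmented.

augmented third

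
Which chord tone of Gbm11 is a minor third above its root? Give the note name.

Gb minor eleventh: Gb–Bbb–Db–Fb–Ab–Cb.
The root is Gb. A minor third above Gb is Bbb.
Bbb is the chord's 3rd.

Bbb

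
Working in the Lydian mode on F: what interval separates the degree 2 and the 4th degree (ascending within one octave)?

Spelling the Lydian mode on F: F G A B C D E.
That puts G below B.
Counting 3 letters and 4 half steps from G gives a major third.

M3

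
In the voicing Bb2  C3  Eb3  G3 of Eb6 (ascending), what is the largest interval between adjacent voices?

major third

Adjacent intervals: Bb2→C3 = major second; C3→Eb3 = minor third; Eb3→G3 = major third.
The largest is Eb3 to G3, a major third (4 semitones).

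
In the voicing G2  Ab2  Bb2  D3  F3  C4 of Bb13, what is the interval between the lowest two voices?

Those voices are G2 and Ab2.
G up to Ab is 1 semitone, a half step narrower than a major second, so the interval is minor.

minor second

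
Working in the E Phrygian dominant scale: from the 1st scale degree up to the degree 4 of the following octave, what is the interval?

perfect eleventh

E phrygian dominant: E F G# A B C D.
1st scale degree = E; 4th scale degree (up an octave) = A.
Counting 11 letters and 17 half steps from E gives a perfect eleventh.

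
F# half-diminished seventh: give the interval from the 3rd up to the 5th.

F# half-diminished seventh is spelled F#-A-C-E.
So we need the interval from A up to C.
From A to C: 3 semitones over a third = minor.

minor third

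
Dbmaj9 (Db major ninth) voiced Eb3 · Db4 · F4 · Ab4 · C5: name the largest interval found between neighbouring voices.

Adjacent intervals: Eb3→Db4 = minor seventh; Db4→F4 = major third; F4→Ab4 = minor third; Ab4→C5 = major third.
The largest is Eb3 to Db4, a minor seventh (10 semitones).

minor seventh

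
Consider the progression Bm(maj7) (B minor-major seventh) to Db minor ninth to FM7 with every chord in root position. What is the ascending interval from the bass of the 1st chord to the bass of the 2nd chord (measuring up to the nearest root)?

The roots are B and Db.
From B to Db: 2 semitones over a third = diminished.

diminished 3rd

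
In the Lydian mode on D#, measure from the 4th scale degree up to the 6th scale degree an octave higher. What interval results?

minor tenth

The scale runs D# E# F## G## A# B# C##.
The 4th scale degree is G## and the scale degree 6 (up an octave) is B#.
10 letter names make it a tenth; at 15 semitones (a half step narrower than major) the quality is minor.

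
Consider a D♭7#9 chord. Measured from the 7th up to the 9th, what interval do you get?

D♭ dominant seventh sharp nine is spelled D♭–F–A♭–C♭–E.
So we need the interval from C♭ up to E.
3 letter names make it a third; at 5 semitones (a half step wider than major) the quality is augmented.

augmented third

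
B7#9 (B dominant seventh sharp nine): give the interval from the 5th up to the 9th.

augmented 5th

B7#9 (B dominant seventh sharp nine) is spelled B–D#–F#–A–C##.
That puts F# below C##.
5 letter names make it a fifth; at 8 semitones (a half step wider than perfect) the quality is augmented.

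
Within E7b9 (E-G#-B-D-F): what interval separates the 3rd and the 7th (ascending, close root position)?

So we need the interval from G# up to D.
From G# to D: 6 semitones over a fifth = diminished.
That tritone between 3rd and 7th is what gives the dominant seventh its pull toward resolution.

diminished 5th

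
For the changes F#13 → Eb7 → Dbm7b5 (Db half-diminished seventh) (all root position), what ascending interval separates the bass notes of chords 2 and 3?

m7

The roots are Eb and Db.
From Eb to Db: 10 semitones over a seventh = minor.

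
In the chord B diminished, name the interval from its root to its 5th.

Spelling the chord: B-D-F.
So we need the interval from B up to F.
From B to F: 6 semitones over a fifth = diminished.

diminished fifth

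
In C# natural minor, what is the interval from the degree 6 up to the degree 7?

major second

Spelling C# natural minor: C# D# E F# G# A B.
The degree 6 is A and the scale degree 7 is B.
From A to B is 2 semitones, exactly the major second.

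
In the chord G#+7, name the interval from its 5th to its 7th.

Spelling the chord: G# B# D## F#.
The 5th is D## and the 7th is F#.
From D## to F#: 2 semitones over a third = diminished.

diminished 3rd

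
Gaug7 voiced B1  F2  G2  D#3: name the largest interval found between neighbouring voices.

Adjacent intervals: B1→F2 = diminished fifth; F2→G2 = major second; G2→D#3 = augmented fifth.
The largest is G2 to D#3, an augmented fifth (8 semitones).

augmented fifth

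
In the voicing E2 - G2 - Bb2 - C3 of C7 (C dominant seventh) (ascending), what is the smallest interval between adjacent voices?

major second

Adjacent intervals: E2→G2 = minor third; G2→Bb2 = minor third; Bb2→C3 = major second.
The smallest is Bb2 to C3, a major second (2 semitones).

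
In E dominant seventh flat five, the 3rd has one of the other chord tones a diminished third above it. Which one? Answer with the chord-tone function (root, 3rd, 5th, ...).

Spelling the chord: E, G#, Bb, D.
The 3rd is G#. A diminished third above G# is Bb.
Bb is the chord's 5th.

5th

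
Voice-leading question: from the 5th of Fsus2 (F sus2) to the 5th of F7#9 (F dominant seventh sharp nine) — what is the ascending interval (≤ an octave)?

Fsus2 (F sus2) has C as its 5th, and F7#9 (F dominant seventh sharp nine) has C as its 5th.
C up to C spans 1 letter names and 0 semitones — a perfect unison.

P1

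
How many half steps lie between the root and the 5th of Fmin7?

Spelling the chord: F–Ab–C–Eb.
F to C is a perfect fifth: 7 semitones.

7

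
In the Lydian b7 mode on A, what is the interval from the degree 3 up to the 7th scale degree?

A lydian dominant: A B C# D# E F# G.
Degree 3 = C#; 7th scale degree = G.
From C# to G: 6 semitones over a fifth = diminished.

diminished 5th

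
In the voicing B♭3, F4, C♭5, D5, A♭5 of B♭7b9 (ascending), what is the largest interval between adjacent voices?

Adjacent intervals: B♭3→F4 = perfect fifth; F4→C♭5 = diminished fifth; C♭5→D5 = augmented second; D5→A♭5 = diminished fifth.
The largest is B♭3 to F4, a perfect fifth (7 semitones).

perfect fifth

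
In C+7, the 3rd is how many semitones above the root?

The chord tones of C augmented seventh are C E G# Bb.
C to E is a major third: 4 semitones.

4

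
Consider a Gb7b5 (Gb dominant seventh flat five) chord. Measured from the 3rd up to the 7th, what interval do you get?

diminished fifth

Gb7b5: Gb–Bb–Dbb–Fb.
So we need the interval from Bb up to Fb.
From Bb to Fb: 6 semitones over a fifth = diminished.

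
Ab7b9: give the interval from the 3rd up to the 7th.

Ab dominant seventh flat nine: Ab C Eb Gb Bbb.
3rd = C; 7th = Gb.
5 letter names make it a fifth; at 6 semitones (a half step narrower than perfect) the quality is diminished.

diminished fifth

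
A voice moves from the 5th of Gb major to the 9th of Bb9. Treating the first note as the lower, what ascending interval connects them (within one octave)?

The 5th of Gb major is Db; the 9th of Bb9 is C.
From Db to C is 11 semitones, exactly the major seventh.

M7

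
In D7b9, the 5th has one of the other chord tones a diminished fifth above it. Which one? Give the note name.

D7b9: D-F#-A-C-Eb.
The 5th is A. A diminished fifth above A is Eb.
Eb is the chord's 9th.

Eb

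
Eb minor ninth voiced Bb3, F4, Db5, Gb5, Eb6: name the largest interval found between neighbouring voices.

Adjacent intervals: Bb3→F4 = perfect fifth; F4→Db5 = minor sixth; Db5→Gb5 = perfect fourth; Gb5→Eb6 = major sixth.
The largest is Gb5 to Eb6, a major sixth (9 semitones).

major sixth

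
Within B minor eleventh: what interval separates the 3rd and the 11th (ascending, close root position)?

major ninth

Bm11: B, D, F♯, A, C♯, E.
The 3rd is D and the 11th is E.
D up to E spans 9 letter names and 14 semitones — a major ninth.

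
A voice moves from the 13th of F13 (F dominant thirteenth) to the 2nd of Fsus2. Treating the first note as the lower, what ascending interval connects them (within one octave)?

perfect fourth

The 13th of F13 (F dominant thirteenth) is D; the 2nd of Fsus2 is G.
Counting 4 letters and 5 half steps from D gives a perfect fourth.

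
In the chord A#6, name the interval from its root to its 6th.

A#6 (A# major sixth): A#-C##-E#-F##.
Root = A#; 6th = F##.
From A# to F## is 9 semitones, exactly the major sixth.

M6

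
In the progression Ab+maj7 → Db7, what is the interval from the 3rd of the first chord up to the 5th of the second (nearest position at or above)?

m6

The 3rd of Ab+maj7 is C; the 5th of Db7 is Ab.
C up to Ab is 8 semitones, a half step narrower than a major sixth, so the interval is minor.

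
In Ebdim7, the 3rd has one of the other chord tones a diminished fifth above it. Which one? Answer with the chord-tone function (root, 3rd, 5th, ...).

7th

Eb°7 is spelled Eb, Gb, Bbb, Dbb.
The 3rd is Gb. A diminished fifth above Gb is Dbb.
Dbb is the chord's 7th.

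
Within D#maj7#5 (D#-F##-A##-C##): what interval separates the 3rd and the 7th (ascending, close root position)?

So we need the interval from F## up to C##.
F## up to C## spans 5 letter names and 7 semitones — a perfect fifth.

perfect fifth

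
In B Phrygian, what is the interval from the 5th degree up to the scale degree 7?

m3

B phrygian: B C D E F♯ G A.
5th degree = F♯; scale degree 7 = A.
F♯ up to A is 3 semitones, a half step narrower than a major third, so the interval is minor.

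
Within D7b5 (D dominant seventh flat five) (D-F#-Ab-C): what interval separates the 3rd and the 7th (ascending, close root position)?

That puts F# below C.
5 letter names make it a fifth; at 6 semitones (a half step narrower than perfect) the quality is diminished.

d5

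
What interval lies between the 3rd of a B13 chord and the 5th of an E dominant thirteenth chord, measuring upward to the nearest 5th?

minor sixth

The 3rd of B13 is D♯; the 5th of E dominant thirteenth is B.
D♯ up to B is 8 semitones, a half step narrower than a major sixth, so the interval is minor.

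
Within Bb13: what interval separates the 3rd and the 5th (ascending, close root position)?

Bb dominant thirteenth: Bb–D–F–Ab–C–G.
The 3rd is D and the 5th is F.
D up to F is 3 semitones, a half step narrower than a major third, so the interval is minor.

m3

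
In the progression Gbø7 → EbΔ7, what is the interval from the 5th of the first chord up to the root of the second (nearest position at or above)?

Gbø7 has Dbb as its 5th, and EbΔ7 has Eb as its root.
2 letter names make it a second; at 3 semitones (a half step wider than major) the quality is augmented.

augmented second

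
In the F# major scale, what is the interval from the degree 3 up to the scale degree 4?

Spelling the F# major scale: F# G# A# B C# D# E#.
That puts A# below B.
A# up to B is 1 semitone, a half step narrower than a major second, so the interval is minor.

minor 2nd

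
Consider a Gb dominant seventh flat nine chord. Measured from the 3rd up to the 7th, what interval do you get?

Gb7b9 is spelled Gb–Bb–Db–Fb–Abb.
So we need the interval from Bb up to Fb.
Bb up to Fb is 6 semitones, a half step narrower than a perfect fifth, so the interval is diminished.
That tritone between 3rd and 7th is what gives the dominant seventh its pull toward resolution.

diminished fifth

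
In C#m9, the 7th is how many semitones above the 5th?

3

The chord tones of C# minor ninth are C#–E–G#–B–D#.
G# to B is a minor third: 3 semitones.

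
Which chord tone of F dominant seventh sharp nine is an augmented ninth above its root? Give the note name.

F7#9 is spelled F–A–C–E♭–G♯.
The root is F. An augmented ninth above F is G♯.
G♯ is the chord's 9th.

G#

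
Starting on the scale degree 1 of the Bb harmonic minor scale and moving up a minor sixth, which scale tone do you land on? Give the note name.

The scale is Bb C Db Eb F Gb A.
The scale degree 1 is Bb; a minor sixth above that is Gb — scale degree 6.

Gb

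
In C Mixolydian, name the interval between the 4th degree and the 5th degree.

The scale runs C D E F G A B♭.
4th degree = F; degree 5 = G.
F up to G spans 2 letter names and 2 semitones — a major second.

major second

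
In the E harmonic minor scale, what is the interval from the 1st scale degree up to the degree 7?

E harmonic minor: E F♯ G A B C D♯.
That puts E below D♯.
E up to D♯ spans 7 letter names and 11 semitones — a major seventh.

major seventh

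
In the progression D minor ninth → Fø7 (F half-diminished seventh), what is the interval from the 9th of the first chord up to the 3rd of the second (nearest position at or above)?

diminished fourth

D minor ninth has E as its 9th, and Fø7 (F half-diminished seventh) has Ab as its 3rd.
E up to Ab is 4 semitones, a half step narrower than a perfect fourth, so the interval is diminished.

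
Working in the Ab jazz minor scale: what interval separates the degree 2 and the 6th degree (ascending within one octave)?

The scale runs Ab Bb Cb Db Eb F G.
So we need the interval from Bb up to F.
Bb up to F spans 5 letter names and 7 semitones — a perfect fifth.

perfect 5th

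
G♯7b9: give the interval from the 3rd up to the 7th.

diminished 5th

The chord tones of G♯7b9 (G♯ dominant seventh flat nine) are G♯-B♯-D♯-F♯-A.
The 3rd is B♯ and the 7th is F♯.
B♯ up to F♯ is 6 semitones, a half step narrower than a perfect fifth, so the interval is diminished.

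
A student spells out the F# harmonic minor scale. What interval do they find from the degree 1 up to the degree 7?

Spelling the F# harmonic minor scale: F# G# A B C# D E#.
Degree 1 = F#; 7th scale degree = E#.
Counting 7 letters and 11 half steps from F# gives a major seventh.

major seventh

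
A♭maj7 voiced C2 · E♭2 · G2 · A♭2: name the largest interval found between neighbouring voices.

major 3rd

Adjacent intervals: C2→E♭2 = minor third; E♭2→G2 = major third; G2→A♭2 = minor second.
The largest is E♭2 to G2, a major third (4 semitones).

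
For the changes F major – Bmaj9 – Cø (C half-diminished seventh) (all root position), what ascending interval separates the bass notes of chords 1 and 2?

The roots are F and B.
F up to B is 6 semitones, a half step wider than a perfect fourth, so the interval is augmented.

augmented 4th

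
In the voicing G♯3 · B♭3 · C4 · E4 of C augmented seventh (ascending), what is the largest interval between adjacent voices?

major third

Adjacent intervals: G♯3→B♭3 = diminished third; B♭3→C4 = major second; C4→E4 = major third.
The largest is C4 to E4, a major third (4 semitones).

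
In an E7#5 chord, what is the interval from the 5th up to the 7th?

The chord tones of Eaug7 (E augmented seventh) are E G# B# D.
The 5th is B# and the 7th is D.
3 letter names make it a third; at 2 semitones (a whole step narrower than major) the quality is diminished.

diminished third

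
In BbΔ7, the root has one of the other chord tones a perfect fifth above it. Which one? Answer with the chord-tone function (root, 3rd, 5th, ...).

BbM7: Bb D F A.
The root is Bb. A perfect fifth above Bb is F.
F is the chord's 5th.

5th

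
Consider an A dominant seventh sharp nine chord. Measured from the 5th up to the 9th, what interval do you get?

augmented fifth

Spelling the chord: A-C♯-E-G-B♯.
5th = E; 9th = B♯.
From E to B♯: 8 semitones over a fifth = augmented.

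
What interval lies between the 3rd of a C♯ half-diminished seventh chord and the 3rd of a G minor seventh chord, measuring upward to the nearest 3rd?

C♯ half-diminished seventh has E as its 3rd, and G minor seventh has B♭ as its 3rd.
5 letter names make it a fifth; at 6 semitones (a half step narrower than perfect) the quality is diminished.

d5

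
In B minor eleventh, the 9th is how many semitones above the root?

The chord tones of Bm11 are B, D, F#, A, C#, E.
B to C# is a major ninth: 14 semitones.

14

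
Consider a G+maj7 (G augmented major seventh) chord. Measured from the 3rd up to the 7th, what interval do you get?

P5

G+maj7: G B D# F#.
That puts B below F#.
Counting 5 letters and 7 half steps from B gives a perfect fifth.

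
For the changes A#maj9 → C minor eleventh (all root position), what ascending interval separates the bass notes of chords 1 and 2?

The roots are A# and C.
From A# to C: 2 semitones over a third = diminished.

diminished 3rd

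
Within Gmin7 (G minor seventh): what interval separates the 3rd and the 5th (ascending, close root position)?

major 3rd

Gmin7: G-Bb-D-F.
3rd = Bb; 5th = D.
From Bb to D is 4 semitones, exactly the major third.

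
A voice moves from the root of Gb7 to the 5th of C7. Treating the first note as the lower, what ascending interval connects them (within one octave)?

Gb7 has Gb as its root, and C7 has G as its 5th.
Gb up to G is 1 semitone, a half step wider than a perfect unison, so the interval is augmented.

augmented unison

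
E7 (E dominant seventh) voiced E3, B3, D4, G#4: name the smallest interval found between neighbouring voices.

minor 3rd

Adjacent intervals: E3→B3 = perfect fifth; B3→D4 = minor third; D4→G#4 = augmented fourth.
The smallest is B3 to D4, a minor third (3 semitones).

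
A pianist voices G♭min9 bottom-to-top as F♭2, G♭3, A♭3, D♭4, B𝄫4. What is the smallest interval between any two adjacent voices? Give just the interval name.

Adjacent intervals: F♭2→G♭3 = major ninth; G♭3→A♭3 = major second; A♭3→D♭4 = perfect fourth; D♭4→B𝄫4 = minor sixth.
The smallest is G♭3 to A♭3, a major second (2 semitones).

major 2nd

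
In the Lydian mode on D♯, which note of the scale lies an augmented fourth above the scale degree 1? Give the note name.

The scale is D♯ E♯ F𝄪 G𝄪 A♯ B♯ C𝄪.
The scale degree 1 is D♯; an augmented fourth above that is G𝄪 — scale degree 4.

G##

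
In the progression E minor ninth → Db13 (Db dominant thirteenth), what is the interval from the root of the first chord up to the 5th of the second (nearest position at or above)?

The root of E minor ninth is E; the 5th of Db13 (Db dominant thirteenth) is Ab.
4 letter names make it a fourth; at 4 semitones (a half step narrower than perfect) the quality is diminished.

diminished fourth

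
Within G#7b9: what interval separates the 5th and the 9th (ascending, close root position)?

G#7b9 is spelled G#, B#, D#, F#, A.
5th = D#; 9th = A.
5 letter names make it a fifth; at 6 semitones (a half step narrower than perfect) the quality is diminished.

diminished 5th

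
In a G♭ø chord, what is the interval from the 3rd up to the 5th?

minor 3rd

The chord tones of G♭m7b5 (G♭ half-diminished seventh) are G♭, B𝄫, D𝄫, F♭.
That puts B𝄫 below D𝄫.
From B𝄫 to D𝄫: 3 semitones over a third = minor.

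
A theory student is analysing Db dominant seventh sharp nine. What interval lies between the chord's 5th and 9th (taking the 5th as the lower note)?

augmented 5th

The chord tones of Db7#9 are Db-F-Ab-Cb-E.
That puts Ab below E.
From Ab to E: 8 semitones over a fifth = augmented.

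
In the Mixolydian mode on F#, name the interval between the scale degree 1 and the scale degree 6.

major 6th

The scale runs F# G# A# B C# D# E.
That puts F# below D#.
F# up to D# spans 6 letter names and 9 semitones — a major sixth.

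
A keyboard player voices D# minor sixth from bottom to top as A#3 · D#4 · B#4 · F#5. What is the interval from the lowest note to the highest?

The outer voices are A#3 and F#5.
A# up to F# is 20 semitones, a half step narrower than a major thirteenth, so the interval is minor.

minor thirteenth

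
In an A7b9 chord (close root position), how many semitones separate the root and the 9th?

13

Spelling the chord: A-C#-E-G-Bb.
A to Bb is a minor ninth: 13 semitones.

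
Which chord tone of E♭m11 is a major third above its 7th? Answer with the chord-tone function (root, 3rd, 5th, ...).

9th

Spelling the chord: E♭–G♭–B♭–D♭–F–A♭.
The 7th is D♭. A major third above D♭ is F.
F is the chord's 9th.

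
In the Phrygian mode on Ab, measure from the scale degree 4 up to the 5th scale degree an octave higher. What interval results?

M9

Spelling the Phrygian mode on Ab: Ab Bbb Cb Db Eb Fb Gb.
That puts Db below Eb.
Counting 9 letters and 14 half steps from Db gives a major ninth.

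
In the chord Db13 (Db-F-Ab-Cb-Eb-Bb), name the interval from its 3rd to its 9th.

3rd = F; 9th = Eb.
F up to Eb is 10 semitones, a half step narrower than a major seventh, so the interval is minor.

minor 7th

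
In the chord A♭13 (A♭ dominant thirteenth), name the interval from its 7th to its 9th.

A♭ dominant thirteenth: A♭–C–E♭–G♭–B♭–F.
The 7th is G♭ and the 9th is B♭.
G♭ up to B♭ spans 3 letter names and 4 semitones — a major third.

major 3rd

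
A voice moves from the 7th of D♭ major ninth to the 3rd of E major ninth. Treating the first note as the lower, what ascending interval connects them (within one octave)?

The 7th of D♭ major ninth is C; the 3rd of E major ninth is G♯.
From C to G♯: 8 semitones over a fifth = augmented.

augmented 5th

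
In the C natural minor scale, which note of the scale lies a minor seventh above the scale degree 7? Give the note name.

Ab

The scale is C D Eb F G Ab Bb.
The scale degree 7 is Bb; a minor seventh above that is Ab — scale degree 6.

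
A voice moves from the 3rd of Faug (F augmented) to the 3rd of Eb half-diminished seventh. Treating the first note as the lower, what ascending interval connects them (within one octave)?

diminished seventh

The 3rd of Faug (F augmented) is A; the 3rd of Eb half-diminished seventh is Gb.
7 letter names make it a seventh; at 9 semitones (a whole step narrower than major) the quality is diminished.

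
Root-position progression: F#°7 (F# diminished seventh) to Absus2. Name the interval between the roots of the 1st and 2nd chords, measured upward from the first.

The roots are F# and Ab.
F# up to Ab is 2 semitones, a whole step narrower than a major third, so the interval is diminished.

diminished third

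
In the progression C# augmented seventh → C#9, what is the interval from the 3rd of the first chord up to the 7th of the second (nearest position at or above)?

C# augmented seventh has E# as its 3rd, and C#9 has B as its 7th.
From E# to B: 6 semitones over a fifth = diminished.

diminished 5th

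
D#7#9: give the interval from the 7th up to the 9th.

Spelling the chord: D# F## A# C# E##.
The 7th is C# and the 9th is E##.
3 letter names make it a third; at 5 semitones (a half step wider than major) the quality is augmented.

augmented third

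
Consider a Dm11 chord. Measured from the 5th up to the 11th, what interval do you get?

The chord tones of Dm11 are D, F, A, C, E, G.
That puts A below G.
7 letter names make it a seventh; at 10 semitones (a half step narrower than major) the quality is minor.

minor 7th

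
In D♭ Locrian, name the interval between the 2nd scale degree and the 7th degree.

Spelling D♭ Locrian: D♭ E𝄫 F♭ G♭ A𝄫 B𝄫 C♭.
That puts E𝄫 below C♭.
Counting 6 letters and 9 half steps from E𝄫 gives a major sixth.

major sixth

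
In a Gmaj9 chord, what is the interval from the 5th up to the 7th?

major 3rd

Gmaj9 (G major ninth) is spelled G–B–D–F#–A.
5th = D; 7th = F#.
D up to F# spans 3 letter names and 4 semitones — a major third.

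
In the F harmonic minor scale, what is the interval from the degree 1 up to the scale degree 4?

P4

Spelling the F harmonic minor scale: F G Ab Bb C Db E.
The degree 1 is F and the 4th scale degree is Bb.
F up to Bb spans 4 letter names and 5 semitones — a perfect fourth.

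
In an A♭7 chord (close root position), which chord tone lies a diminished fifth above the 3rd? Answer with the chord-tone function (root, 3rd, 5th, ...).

7th

A♭7: A♭ C E♭ G♭.
The 3rd is C. A diminished fifth above C is G♭.
G♭ is the chord's 7th.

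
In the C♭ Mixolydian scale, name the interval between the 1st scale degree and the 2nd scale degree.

major 2nd

The scale runs C♭ D♭ E♭ F♭ G♭ A♭ B𝄫.
1st scale degree = C♭; 2nd degree = D♭.
From C♭ to D♭ is 2 semitones, exactly the major second.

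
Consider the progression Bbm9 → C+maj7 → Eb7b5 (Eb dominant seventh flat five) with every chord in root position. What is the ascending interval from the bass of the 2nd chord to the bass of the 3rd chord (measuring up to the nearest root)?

The roots are C and Eb.
C up to Eb is 3 semitones, a half step narrower than a major third, so the interval is minor.

m3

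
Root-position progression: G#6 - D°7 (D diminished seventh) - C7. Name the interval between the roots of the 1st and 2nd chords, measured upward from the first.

diminished 5th

The roots are G# and D.
G# up to D is 6 semitones, a half step narrower than a perfect fifth, so the interval is diminished.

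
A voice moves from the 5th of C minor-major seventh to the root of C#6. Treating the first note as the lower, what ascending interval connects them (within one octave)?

The 5th of C minor-major seventh is G; the root of C#6 is C#.
G up to C# is 6 semitones, a half step wider than a perfect fourth, so the interval is augmented.

augmented fourth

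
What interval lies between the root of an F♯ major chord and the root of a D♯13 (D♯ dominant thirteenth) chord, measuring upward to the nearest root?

The root of F♯ major is F♯; the root of D♯13 (D♯ dominant thirteenth) is D♯.
From F♯ to D♯ is 9 semitones, exactly the major sixth.

major sixth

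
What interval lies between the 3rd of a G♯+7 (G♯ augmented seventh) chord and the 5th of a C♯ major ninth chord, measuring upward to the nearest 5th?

minor 6th

The 3rd of G♯+7 (G♯ augmented seventh) is B♯; the 5th of C♯ major ninth is G♯.
B♯ up to G♯ is 8 semitones, a half step narrower than a major sixth, so the interval is minor.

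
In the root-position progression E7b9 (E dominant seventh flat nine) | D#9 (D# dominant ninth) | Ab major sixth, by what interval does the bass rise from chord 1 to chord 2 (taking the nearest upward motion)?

The roots are E and D#.
E up to D# spans 7 letter names and 11 semitones — a major seventh.

major 7th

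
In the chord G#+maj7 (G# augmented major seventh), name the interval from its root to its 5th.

augmented fifth

Spelling the chord: G#, B#, D##, F##.
The root is G# and the 5th is D##.
5 letter names make it a fifth; at 8 semitones (a half step wider than perfect) the quality is augmented.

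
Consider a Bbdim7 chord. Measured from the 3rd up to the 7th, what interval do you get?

diminished 5th

Spelling the chord: Bb–Db–Fb–Abb.
That puts Db below Abb.
Db up to Abb is 6 semitones, a half step narrower than a perfect fifth, so the interval is diminished.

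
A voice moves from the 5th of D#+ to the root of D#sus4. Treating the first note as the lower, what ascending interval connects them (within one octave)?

D#+ has A## as its 5th, and D#sus4 has D# as its root.
4 letter names make it a fourth; at 4 semitones (a half step narrower than perfect) the quality is diminished.

d4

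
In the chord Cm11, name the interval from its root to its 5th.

P5

Spelling the chord: C, Eb, G, Bb, D, F.
So we need the interval from C up to G.
From C to G is 7 semitones, exactly the perfect fifth.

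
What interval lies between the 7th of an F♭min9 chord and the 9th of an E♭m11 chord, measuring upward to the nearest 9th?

augmented second

The 7th of F♭min9 is E𝄫; the 9th of E♭m11 is F.
E𝄫 up to F is 3 semitones, a half step wider than a major second, so the interval is augmented.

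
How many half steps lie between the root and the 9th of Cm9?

14

Spelling the chord: C-E♭-G-B♭-D.
C to D is a major ninth: 14 semitones.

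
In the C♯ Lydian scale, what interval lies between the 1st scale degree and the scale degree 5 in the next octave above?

The scale runs C♯ D♯ E♯ F𝄪 G♯ A♯ B♯.
So we need the interval from C♯ up to G♯.
Counting 12 letters and 19 half steps from C♯ gives a perfect twelfth.

perfect twelfth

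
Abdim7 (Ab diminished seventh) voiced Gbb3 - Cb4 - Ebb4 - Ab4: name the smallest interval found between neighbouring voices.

Adjacent intervals: Gbb3→Cb4 = augmented fourth; Cb4→Ebb4 = minor third; Ebb4→Ab4 = augmented fourth.
The smallest is Cb4 to Ebb4, a minor third (3 semitones).

minor 3rd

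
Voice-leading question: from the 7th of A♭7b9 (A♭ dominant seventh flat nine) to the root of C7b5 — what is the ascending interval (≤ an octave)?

augmented fourth

A♭7b9 (A♭ dominant seventh flat nine) has G♭ as its 7th, and C7b5 has C as its root.
G♭ up to C is 6 semitones, a half step wider than a perfect fourth, so the interval is augmented.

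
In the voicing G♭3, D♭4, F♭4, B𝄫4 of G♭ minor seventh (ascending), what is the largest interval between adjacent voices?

Adjacent intervals: G♭3→D♭4 = perfect fifth; D♭4→F♭4 = minor third; F♭4→B𝄫4 = perfect fourth.
The largest is G♭3 to D♭4, a perfect fifth (7 semitones).

perfect 5th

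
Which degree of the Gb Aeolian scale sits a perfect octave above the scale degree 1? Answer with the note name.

Gb

The scale is Gb Ab Bbb Cb Db Ebb Fb.
The scale degree 1 is Gb; a perfect octave above that is Gb — scale degree 1.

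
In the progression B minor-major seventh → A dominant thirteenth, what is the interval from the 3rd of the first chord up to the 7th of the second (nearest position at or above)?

perfect fourth

The 3rd of B minor-major seventh is D; the 7th of A dominant thirteenth is G.
From D to G is 5 semitones, exactly the perfect fourth.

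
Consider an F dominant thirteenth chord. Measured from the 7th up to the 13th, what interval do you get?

major seventh

F13 is spelled F-A-C-Eb-G-D.
So we need the interval from Eb up to D.
From Eb to D is 11 semitones, exactly the major seventh.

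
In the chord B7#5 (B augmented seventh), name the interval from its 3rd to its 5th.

B+7 is spelled B D# F## A.
That puts D# below F##.
From D# to F## is 4 semitones, exactly the major third.

major 3rd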